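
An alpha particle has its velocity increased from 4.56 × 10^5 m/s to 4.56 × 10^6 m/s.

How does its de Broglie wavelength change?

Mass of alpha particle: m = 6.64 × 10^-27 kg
The wavelength decreases by a factor of 10.

Using λ = h/(mv):

Initial wavelength: λ₁ = h/(mv₁) = 2.19 × 10^-13 m
Final wavelength: λ₂ = h/(mv₂) = 2.19 × 10^-14 m

Since λ ∝ 1/v, when velocity increases by a factor of 10, the wavelength decreases by a factor of 10.

λ₂/λ₁ = v₁/v₂ = 1/10

The wavelength decreases by a factor of 10.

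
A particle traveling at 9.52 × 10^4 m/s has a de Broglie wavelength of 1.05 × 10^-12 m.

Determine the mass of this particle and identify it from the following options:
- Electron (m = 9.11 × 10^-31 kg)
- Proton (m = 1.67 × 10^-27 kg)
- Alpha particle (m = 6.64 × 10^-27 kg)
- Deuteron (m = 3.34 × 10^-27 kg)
The particle is an alpha particle.

From λ = h/(mv), solve for mass:

m = h/(λv)
m = (6.626 × 10^-34 J·s) / (1.05 × 10^-12 m × 9.52 × 10^4 m/s)
m = 6.63 × 10^-27 kg

Comparing with the listed masses, this is closest to an alpha particle.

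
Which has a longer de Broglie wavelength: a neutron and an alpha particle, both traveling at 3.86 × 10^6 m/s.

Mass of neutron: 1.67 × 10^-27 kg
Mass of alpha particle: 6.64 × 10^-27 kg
The neutron has the longer wavelength.

Using λ = h/(mv), since both particles have the same velocity, the wavelength depends only on mass.

For neutron: λ₁ = h/(m₁v) = 1.03 × 10^-13 m
For alpha particle: λ₂ = h/(m₂v) = 2.59 × 10^-14 m

Since λ ∝ 1/m at constant velocity, the lighter particle has the longer wavelength.

The neutron has the longer de Broglie wavelength.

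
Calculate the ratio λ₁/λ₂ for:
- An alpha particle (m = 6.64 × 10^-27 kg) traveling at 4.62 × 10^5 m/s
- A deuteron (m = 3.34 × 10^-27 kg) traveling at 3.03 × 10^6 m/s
λ₁/λ₂ = 3.30

Using λ = h/(mv):

λ₁ = h/(m₁v₁) = 2.16 × 10^-13 m
λ₂ = h/(m₂v₂) = 6.55 × 10^-14 m

Ratio λ₁/λ₂ = (m₂v₂)/(m₁v₁)
         = (3.34 × 10^-27 kg × 3.03 × 10^6 m/s) / (6.64 × 10^-27 kg × 4.62 × 10^5 m/s)
         = 3.30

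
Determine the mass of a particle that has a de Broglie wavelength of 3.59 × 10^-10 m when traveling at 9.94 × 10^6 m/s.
1.86 × 10^-31 kg

From the de Broglie relation λ = h/(mv), we solve for m:

m = h/(λv)
m = (6.626 × 10^-34 J·s) / (3.59 × 10^-10 m × 9.94 × 10^6 m/s)
m = 1.86 × 10^-31 kg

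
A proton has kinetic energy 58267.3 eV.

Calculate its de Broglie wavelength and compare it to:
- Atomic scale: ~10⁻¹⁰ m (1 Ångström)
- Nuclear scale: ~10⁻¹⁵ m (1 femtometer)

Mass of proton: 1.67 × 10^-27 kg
λ = 1.19 × 10^-13 m, which is between nuclear and atomic scales.

Using λ = h/√(2mKE):

KE = 58267.3 eV = 9.335 × 10^-15 J

λ = h/√(2mKE)
λ = (6.626 × 10^-34 J·s) / √(2 × 1.67 × 10^-27 kg × 9.335 × 10^-15 J)
λ = 1.19 × 10^-13 m

Comparison:
- Atomic scale (10⁻¹⁰ m): λ is 0.0012× this size
- Nuclear scale (10⁻¹⁵ m): λ is 1.2e+02× this size

The wavelength is between nuclear and atomic scales.

This wavelength is appropriate for probing atomic structure but too large for nuclear physics experiments.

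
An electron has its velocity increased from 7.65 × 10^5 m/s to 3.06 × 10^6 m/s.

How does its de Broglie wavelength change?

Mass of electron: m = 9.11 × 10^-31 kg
The wavelength decreases by a factor of 4.

Using λ = h/(mv):

Initial wavelength: λ₁ = h/(mv₁) = 9.51 × 10^-10 m
Final wavelength: λ₂ = h/(mv₂) = 2.38 × 10^-10 m

Since λ ∝ 1/v, when velocity increases by a factor of 4, the wavelength decreases by a factor of 4.

λ₂/λ₁ = v₁/v₂ = 1/4

The wavelength decreases by a factor of 4.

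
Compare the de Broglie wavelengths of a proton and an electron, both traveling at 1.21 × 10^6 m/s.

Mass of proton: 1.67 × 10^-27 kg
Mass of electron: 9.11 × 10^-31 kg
The electron has the longer wavelength.

Using λ = h/(mv), since both particles have the same velocity, the wavelength depends only on mass.

For proton: λ₁ = h/(m₁v) = 3.28 × 10^-13 m
For electron: λ₂ = h/(m₂v) = 6.01 × 10^-10 m

Since λ ∝ 1/m at constant velocity, the lighter particle has the longer wavelength.

The electron has the longer de Broglie wavelength.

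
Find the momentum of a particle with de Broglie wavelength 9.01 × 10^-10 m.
7.35 × 10^-25 kg·m/s

From the de Broglie relation λ = h/p, we solve for p:

p = h/λ
p = (6.626 × 10^-34 J·s) / (9.01 × 10^-10 m)
p = 7.35 × 10^-25 kg·m/s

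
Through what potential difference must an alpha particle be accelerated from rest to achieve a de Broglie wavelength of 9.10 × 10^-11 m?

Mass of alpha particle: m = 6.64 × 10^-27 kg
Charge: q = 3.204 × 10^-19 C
1.25 × 10^-2 V

From λ = h/√(2mqV), we solve for V:

λ² = h²/(2mqV)
V = h²/(2mqλ²)
V = (6.626 × 10^-34 J·s)² / (2 × 6.64 × 10^-27 kg × 3.204 × 10^-19 C × (9.10 × 10^-11 m)²)
V = 1.25 × 10^-2 V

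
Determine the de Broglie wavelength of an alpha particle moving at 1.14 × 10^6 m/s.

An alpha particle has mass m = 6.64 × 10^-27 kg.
8.75 × 10^-14 m

Using the de Broglie relation λ = h/(mv):

λ = h/(mv)
λ = (6.626 × 10^-34 J·s) / (6.64 × 10^-27 kg × 1.14 × 10^6 m/s)
λ = 8.75 × 10^-14 m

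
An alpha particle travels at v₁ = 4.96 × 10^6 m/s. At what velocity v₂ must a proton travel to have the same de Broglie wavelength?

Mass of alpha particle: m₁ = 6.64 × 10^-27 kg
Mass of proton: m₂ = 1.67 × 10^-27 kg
v₂ = 1.97 × 10^7 m/s

For equal de Broglie wavelengths: λ₁ = λ₂

h/(m₁v₁) = h/(m₂v₂)
m₁v₁ = m₂v₂
v₂ = v₁ · (m₁/m₂)

v₂ = 4.96 × 10^6 m/s × (6.64 × 10^-27 kg / 1.67 × 10^-27 kg)
v₂ = 1.97 × 10^7 m/s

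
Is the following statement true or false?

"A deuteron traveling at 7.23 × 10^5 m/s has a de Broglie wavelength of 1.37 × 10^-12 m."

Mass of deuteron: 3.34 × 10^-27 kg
False

The claim is incorrect.

Using λ = h/(mv):
λ = (6.626 × 10^-34 J·s) / (3.34 × 10^-27 kg × 7.23 × 10^5 m/s)
λ = 2.74 × 10^-13 m

The actual wavelength differs from the claimed 1.37 × 10^-12 m.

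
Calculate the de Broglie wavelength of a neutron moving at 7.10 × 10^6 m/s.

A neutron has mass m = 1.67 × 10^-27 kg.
5.59 × 10^-14 m

Using the de Broglie relation λ = h/(mv):

λ = h/(mv)
λ = (6.626 × 10^-34 J·s) / (1.67 × 10^-27 kg × 7.10 × 10^6 m/s)
λ = 5.59 × 10^-14 m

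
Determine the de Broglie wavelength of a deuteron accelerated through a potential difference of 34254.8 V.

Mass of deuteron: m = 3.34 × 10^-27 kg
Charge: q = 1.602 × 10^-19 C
1.09 × 10^-13 m

When a particle is accelerated through voltage V, it gains kinetic energy KE = qV.

The de Broglie wavelength is then λ = h/√(2mqV):

λ = h/√(2mqV)
λ = (6.626 × 10^-34 J·s) / √(2 × 3.34 × 10^-27 kg × 1.602 × 10^-19 C × 34254.8 V)
λ = 1.09 × 10^-13 m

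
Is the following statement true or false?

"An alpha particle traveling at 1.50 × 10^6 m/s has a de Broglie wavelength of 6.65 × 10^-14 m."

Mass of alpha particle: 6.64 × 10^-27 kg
True

The claim is correct.

Using λ = h/(mv):
λ = (6.626 × 10^-34 J·s) / (6.64 × 10^-27 kg × 1.50 × 10^6 m/s)
λ = 6.65 × 10^-14 m

This matches the claimed value.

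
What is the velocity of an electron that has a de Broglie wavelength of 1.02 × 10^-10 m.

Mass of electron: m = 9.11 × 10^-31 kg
7.13 × 10^6 m/s

From the de Broglie relation λ = h/(mv), we solve for v:

v = h/(mλ)
v = (6.626 × 10^-34 J·s) / (9.11 × 10^-31 kg × 1.02 × 10^-10 m)
v = 7.13 × 10^6 m/s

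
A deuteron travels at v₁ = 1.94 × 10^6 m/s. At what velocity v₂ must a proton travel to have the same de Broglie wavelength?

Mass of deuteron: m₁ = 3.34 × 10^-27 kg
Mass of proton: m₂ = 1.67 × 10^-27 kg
v₂ = 3.88 × 10^6 m/s

For equal de Broglie wavelengths: λ₁ = λ₂

h/(m₁v₁) = h/(m₂v₂)
m₁v₁ = m₂v₂
v₂ = v₁ · (m₁/m₂)

v₂ = 1.94 × 10^6 m/s × (3.34 × 10^-27 kg / 1.67 × 10^-27 kg)
v₂ = 3.88 × 10^6 m/s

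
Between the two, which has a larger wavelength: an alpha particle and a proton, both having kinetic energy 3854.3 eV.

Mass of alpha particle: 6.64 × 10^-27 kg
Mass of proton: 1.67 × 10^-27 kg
The proton has the longer wavelength.

Using λ = h/√(2mKE):

For alpha particle: λ₁ = h/√(2m₁KE) = 2.31 × 10^-13 m
For proton: λ₂ = h/√(2m₂KE) = 4.61 × 10^-13 m

Since λ ∝ 1/√m at constant kinetic energy, the lighter particle has the longer wavelength.

The proton has the longer de Broglie wavelength.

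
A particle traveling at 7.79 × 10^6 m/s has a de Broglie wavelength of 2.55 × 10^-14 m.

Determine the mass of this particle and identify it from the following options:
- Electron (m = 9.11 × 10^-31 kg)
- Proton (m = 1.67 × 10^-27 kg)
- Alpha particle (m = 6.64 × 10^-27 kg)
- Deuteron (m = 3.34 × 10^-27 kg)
The particle is a deuteron.

From λ = h/(mv), solve for mass:

m = h/(λv)
m = (6.626 × 10^-34 J·s) / (2.55 × 10^-14 m × 7.79 × 10^6 m/s)
m = 3.34 × 10^-27 kg

Comparing with the listed masses, this is closest to a deuteron.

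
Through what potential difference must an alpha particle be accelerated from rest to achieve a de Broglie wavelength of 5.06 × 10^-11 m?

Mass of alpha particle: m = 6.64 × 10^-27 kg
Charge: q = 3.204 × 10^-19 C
4.03 × 10^-2 V

From λ = h/√(2mqV), we solve for V:

λ² = h²/(2mqV)
V = h²/(2mqλ²)
V = (6.626 × 10^-34 J·s)² / (2 × 6.64 × 10^-27 kg × 3.204 × 10^-19 C × (5.06 × 10^-11 m)²)
V = 4.03 × 10^-2 V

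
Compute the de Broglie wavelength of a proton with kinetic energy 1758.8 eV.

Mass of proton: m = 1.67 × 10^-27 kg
6.83 × 10^-13 m

Using λ = h/√(2mKE):

First convert KE to Joules: KE = 1758.8 eV = 2.818 × 10^-16 J

λ = h/√(2mKE)
λ = (6.626 × 10^-34 J·s) / √(2 × 1.67 × 10^-27 kg × 2.818 × 10^-16 J)
λ = 6.83 × 10^-13 m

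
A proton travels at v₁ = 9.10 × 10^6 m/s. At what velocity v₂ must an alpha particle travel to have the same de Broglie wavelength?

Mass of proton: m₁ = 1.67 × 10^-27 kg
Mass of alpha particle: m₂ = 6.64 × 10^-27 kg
v₂ = 2.29 × 10^6 m/s

For equal de Broglie wavelengths: λ₁ = λ₂

h/(m₁v₁) = h/(m₂v₂)
m₁v₁ = m₂v₂
v₂ = v₁ · (m₁/m₂)

v₂ = 9.10 × 10^6 m/s × (1.67 × 10^-27 kg / 6.64 × 10^-27 kg)
v₂ = 2.29 × 10^6 m/s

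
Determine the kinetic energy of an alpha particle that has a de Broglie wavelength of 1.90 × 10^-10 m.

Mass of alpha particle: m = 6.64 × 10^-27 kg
9.16 × 10^-22 J (or 5.72 × 10^-3 eV)

From λ = h/√(2mKE), we solve for KE:

λ² = h²/(2mKE)
KE = h²/(2mλ²)
KE = (6.626 × 10^-34 J·s)² / (2 × 6.64 × 10^-27 kg × (1.90 × 10^-10 m)²)
KE = 9.16 × 10^-22 J
KE = 5.72 × 10^-3 eV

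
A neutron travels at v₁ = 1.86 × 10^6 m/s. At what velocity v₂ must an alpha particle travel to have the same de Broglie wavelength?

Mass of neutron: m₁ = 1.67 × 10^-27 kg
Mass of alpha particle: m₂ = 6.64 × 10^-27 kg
v₂ = 4.68 × 10^5 m/s

For equal de Broglie wavelengths: λ₁ = λ₂

h/(m₁v₁) = h/(m₂v₂)
m₁v₁ = m₂v₂
v₂ = v₁ · (m₁/m₂)

v₂ = 1.86 × 10^6 m/s × (1.67 × 10^-27 kg / 6.64 × 10^-27 kg)
v₂ = 4.68 × 10^5 m/s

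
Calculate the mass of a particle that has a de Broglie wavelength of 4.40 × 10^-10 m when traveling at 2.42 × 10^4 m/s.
6.22 × 10^-29 kg

From the de Broglie relation λ = h/(mv), we solve for m:

m = h/(λv)
m = (6.626 × 10^-34 J·s) / (4.40 × 10^-10 m × 2.42 × 10^4 m/s)
m = 6.22 × 10^-29 kg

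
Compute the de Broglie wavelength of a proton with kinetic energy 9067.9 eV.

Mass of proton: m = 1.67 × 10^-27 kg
3.01 × 10^-13 m

Using λ = h/√(2mKE):

First convert KE to Joules: KE = 9067.9 eV = 1.453 × 10^-15 J

λ = h/√(2mKE)
λ = (6.626 × 10^-34 J·s) / √(2 × 1.67 × 10^-27 kg × 1.453 × 10^-15 J)
λ = 3.01 × 10^-13 m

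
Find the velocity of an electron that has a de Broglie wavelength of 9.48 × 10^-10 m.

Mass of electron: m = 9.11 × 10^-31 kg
7.67 × 10^5 m/s

From the de Broglie relation λ = h/(mv), we solve for v:

v = h/(mλ)
v = (6.626 × 10^-34 J·s) / (9.11 × 10^-31 kg × 9.48 × 10^-10 m)
v = 7.67 × 10^5 m/s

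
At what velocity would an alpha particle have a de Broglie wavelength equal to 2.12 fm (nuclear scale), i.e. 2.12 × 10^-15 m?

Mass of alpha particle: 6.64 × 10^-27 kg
4.71 × 10^7 m/s

From λ = h/(mv), solve for v:

v = h/(mλ)
v = (6.626 × 10^-34 J·s) / (6.64 × 10^-27 kg × 2.12 × 10^-15 m)
v = 4.71 × 10^7 m/s

Note: This velocity is 15.7% of the speed of light, so relativistic corrections would be needed for a more accurate calculation.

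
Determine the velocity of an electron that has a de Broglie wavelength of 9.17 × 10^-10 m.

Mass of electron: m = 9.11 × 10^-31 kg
7.93 × 10^5 m/s

From the de Broglie relation λ = h/(mv), we solve for v:

v = h/(mλ)
v = (6.626 × 10^-34 J·s) / (9.11 × 10^-31 kg × 9.17 × 10^-10 m)
v = 7.93 × 10^5 m/s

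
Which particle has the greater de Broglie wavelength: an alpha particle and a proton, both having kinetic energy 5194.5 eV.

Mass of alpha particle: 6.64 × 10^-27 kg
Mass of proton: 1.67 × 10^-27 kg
The proton has the longer wavelength.

Using λ = h/√(2mKE):

For alpha particle: λ₁ = h/√(2m₁KE) = 1.99 × 10^-13 m
For proton: λ₂ = h/√(2m₂KE) = 3.97 × 10^-13 m

Since λ ∝ 1/√m at constant kinetic energy, the lighter particle has the longer wavelength.

The proton has the longer de Broglie wavelength.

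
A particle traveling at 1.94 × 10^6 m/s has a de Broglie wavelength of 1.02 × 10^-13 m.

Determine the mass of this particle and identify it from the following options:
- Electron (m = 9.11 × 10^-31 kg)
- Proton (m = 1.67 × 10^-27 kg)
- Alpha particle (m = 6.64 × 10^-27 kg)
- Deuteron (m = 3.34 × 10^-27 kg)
The particle is a deuteron.

From λ = h/(mv), solve for mass:

m = h/(λv)
m = (6.626 × 10^-34 J·s) / (1.02 × 10^-13 m × 1.94 × 10^6 m/s)
m = 3.35 × 10^-27 kg

Comparing with the listed masses, this is closest to a deuteron.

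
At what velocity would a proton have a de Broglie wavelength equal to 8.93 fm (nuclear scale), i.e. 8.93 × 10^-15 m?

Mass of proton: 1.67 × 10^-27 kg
4.44 × 10^7 m/s

From λ = h/(mv), solve for v:

v = h/(mλ)
v = (6.626 × 10^-34 J·s) / (1.67 × 10^-27 kg × 8.93 × 10^-15 m)
v = 4.44 × 10^7 m/s

Note: This velocity is 14.8% of the speed of light, so relativistic corrections would be needed for a more accurate calculation.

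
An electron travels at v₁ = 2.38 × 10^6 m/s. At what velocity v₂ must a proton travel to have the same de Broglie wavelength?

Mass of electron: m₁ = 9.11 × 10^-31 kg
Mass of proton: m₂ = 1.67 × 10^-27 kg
v₂ = 1.30 × 10^3 m/s

For equal de Broglie wavelengths: λ₁ = λ₂

h/(m₁v₁) = h/(m₂v₂)
m₁v₁ = m₂v₂
v₂ = v₁ · (m₁/m₂)

v₂ = 2.38 × 10^6 m/s × (9.11 × 10^-31 kg / 1.67 × 10^-27 kg)
v₂ = 1.30 × 10^3 m/s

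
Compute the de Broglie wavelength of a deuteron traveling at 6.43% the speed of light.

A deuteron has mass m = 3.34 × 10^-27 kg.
1.03 × 10^-14 m

Using the de Broglie relation λ = h/(mv):

v = 6.43% × c = 1.928 × 10^7 m/s

λ = h/(mv)
λ = (6.626 × 10^-34 J·s) / (3.34 × 10^-27 kg × 1.928 × 10^7 m/s)
λ = 1.03 × 10^-14 m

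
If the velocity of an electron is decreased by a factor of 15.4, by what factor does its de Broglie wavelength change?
The wavelength increases by a factor of 15.4.

From λ = h/(mv), the wavelength is inversely proportional to velocity:

λ ∝ 1/v

If v → v/15.4, then λ → 15.4λ

When velocity is decreased by a factor of 15.4, the wavelength increases by a factor of 15.4.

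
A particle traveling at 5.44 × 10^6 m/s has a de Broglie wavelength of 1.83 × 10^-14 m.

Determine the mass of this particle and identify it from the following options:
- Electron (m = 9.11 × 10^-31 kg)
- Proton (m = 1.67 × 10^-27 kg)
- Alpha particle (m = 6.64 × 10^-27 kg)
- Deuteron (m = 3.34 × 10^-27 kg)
The particle is an alpha particle.

From λ = h/(mv), solve for mass:

m = h/(λv)
m = (6.626 × 10^-34 J·s) / (1.83 × 10^-14 m × 5.44 × 10^6 m/s)
m = 6.66 × 10^-27 kg

Comparing with the listed masses, this is closest to an alpha particle.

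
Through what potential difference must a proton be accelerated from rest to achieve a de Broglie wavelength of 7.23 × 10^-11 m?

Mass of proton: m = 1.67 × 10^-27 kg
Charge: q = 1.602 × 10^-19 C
1.57 × 10^-1 V

From λ = h/√(2mqV), we solve for V:

λ² = h²/(2mqV)
V = h²/(2mqλ²)
V = (6.626 × 10^-34 J·s)² / (2 × 1.67 × 10^-27 kg × 1.602 × 10^-19 C × (7.23 × 10^-11 m)²)
V = 1.57 × 10^-1 V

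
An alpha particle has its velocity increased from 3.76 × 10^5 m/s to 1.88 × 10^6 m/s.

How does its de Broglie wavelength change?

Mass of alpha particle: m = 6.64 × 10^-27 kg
The wavelength decreases by a factor of 5.

Using λ = h/(mv):

Initial wavelength: λ₁ = h/(mv₁) = 2.65 × 10^-13 m
Final wavelength: λ₂ = h/(mv₂) = 5.31 × 10^-14 m

Since λ ∝ 1/v, when velocity increases by a factor of 5, the wavelength decreases by a factor of 5.

λ₂/λ₁ = v₁/v₂ = 1/5

The wavelength decreases by a factor of 5.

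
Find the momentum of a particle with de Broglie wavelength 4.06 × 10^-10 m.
1.63 × 10^-24 kg·m/s

From the de Broglie relation λ = h/p, we solve for p:

p = h/λ
p = (6.626 × 10^-34 J·s) / (4.06 × 10^-10 m)
p = 1.63 × 10^-24 kg·m/s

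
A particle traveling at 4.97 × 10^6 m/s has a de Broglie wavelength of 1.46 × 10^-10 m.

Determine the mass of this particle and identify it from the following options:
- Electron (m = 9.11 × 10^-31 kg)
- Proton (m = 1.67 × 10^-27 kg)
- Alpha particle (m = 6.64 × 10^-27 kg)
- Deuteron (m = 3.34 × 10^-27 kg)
The particle is an electron.

From λ = h/(mv), solve for mass:

m = h/(λv)
m = (6.626 × 10^-34 J·s) / (1.46 × 10^-10 m × 4.97 × 10^6 m/s)
m = 9.13 × 10^-31 kg

Comparing with the listed masses, this is closest to an electron.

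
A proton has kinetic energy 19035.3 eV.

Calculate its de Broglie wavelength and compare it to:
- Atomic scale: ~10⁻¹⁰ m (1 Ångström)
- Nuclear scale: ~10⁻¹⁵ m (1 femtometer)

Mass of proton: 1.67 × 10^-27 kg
λ = 2.08 × 10^-13 m, which is between nuclear and atomic scales.

Using λ = h/√(2mKE):

KE = 19035.3 eV = 3.050 × 10^-15 J

λ = h/√(2mKE)
λ = (6.626 × 10^-34 J·s) / √(2 × 1.67 × 10^-27 kg × 3.050 × 10^-15 J)
λ = 2.08 × 10^-13 m

Comparison:
- Atomic scale (10⁻¹⁰ m): λ is 0.0021× this size
- Nuclear scale (10⁻¹⁵ m): λ is 2.1e+02× this size

The wavelength is between nuclear and atomic scales.

This wavelength is appropriate for probing atomic structure but too large for nuclear physics experiments.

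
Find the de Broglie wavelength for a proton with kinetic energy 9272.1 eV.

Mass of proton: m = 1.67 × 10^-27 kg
2.97 × 10^-13 m

Using λ = h/√(2mKE):

First convert KE to Joules: KE = 9272.1 eV = 1.486 × 10^-15 J

λ = h/√(2mKE)
λ = (6.626 × 10^-34 J·s) / √(2 × 1.67 × 10^-27 kg × 1.486 × 10^-15 J)
λ = 2.97 × 10^-13 m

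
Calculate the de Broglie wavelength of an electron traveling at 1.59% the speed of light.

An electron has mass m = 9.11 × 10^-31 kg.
1.53 × 10^-10 m

Using the de Broglie relation λ = h/(mv):

v = 1.59% × c = 4.767 × 10^6 m/s

λ = h/(mv)
λ = (6.626 × 10^-34 J·s) / (9.11 × 10^-31 kg × 4.767 × 10^6 m/s)
λ = 1.53 × 10^-10 m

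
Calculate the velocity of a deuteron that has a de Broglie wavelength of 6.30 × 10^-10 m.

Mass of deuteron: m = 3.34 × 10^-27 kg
3.15 × 10^2 m/s

From the de Broglie relation λ = h/(mv), we solve for v:

v = h/(mλ)
v = (6.626 × 10^-34 J·s) / (3.34 × 10^-27 kg × 6.30 × 10^-10 m)
v = 3.15 × 10^2 m/s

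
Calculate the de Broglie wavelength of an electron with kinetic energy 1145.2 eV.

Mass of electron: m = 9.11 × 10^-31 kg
3.62 × 10^-11 m

Using λ = h/√(2mKE):

First convert KE to Joules: KE = 1145.2 eV = 1.835 × 10^-16 J

λ = h/√(2mKE)
λ = (6.626 × 10^-34 J·s) / √(2 × 9.11 × 10^-31 kg × 1.835 × 10^-16 J)
λ = 3.62 × 10^-11 m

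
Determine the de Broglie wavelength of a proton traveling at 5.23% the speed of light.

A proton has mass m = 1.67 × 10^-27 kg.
2.53 × 10^-14 m

Using the de Broglie relation λ = h/(mv):

v = 5.23% × c = 1.568 × 10^7 m/s

λ = h/(mv)
λ = (6.626 × 10^-34 J·s) / (1.67 × 10^-27 kg × 1.568 × 10^7 m/s)
λ = 2.53 × 10^-14 m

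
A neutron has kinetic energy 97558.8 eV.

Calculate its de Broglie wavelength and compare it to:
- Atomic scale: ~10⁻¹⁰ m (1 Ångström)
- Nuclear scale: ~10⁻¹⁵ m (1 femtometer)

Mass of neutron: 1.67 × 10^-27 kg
λ = 9.17 × 10^-14 m, which is between nuclear and atomic scales.

Using λ = h/√(2mKE):

KE = 97558.8 eV = 1.563 × 10^-14 J

λ = h/√(2mKE)
λ = (6.626 × 10^-34 J·s) / √(2 × 1.67 × 10^-27 kg × 1.563 × 10^-14 J)
λ = 9.17 × 10^-14 m

Comparison:
- Atomic scale (10⁻¹⁰ m): λ is 0.00092× this size
- Nuclear scale (10⁻¹⁵ m): λ is 92× this size

The wavelength is between nuclear and atomic scales.

This wavelength is appropriate for probing atomic structure but too large for nuclear physics experiments.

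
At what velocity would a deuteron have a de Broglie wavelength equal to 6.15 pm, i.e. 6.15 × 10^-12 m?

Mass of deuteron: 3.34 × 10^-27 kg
3.23 × 10^4 m/s

From λ = h/(mv), solve for v:

v = h/(mλ)
v = (6.626 × 10^-34 J·s) / (3.34 × 10^-27 kg × 6.15 × 10^-12 m)
v = 3.23 × 10^4 m/s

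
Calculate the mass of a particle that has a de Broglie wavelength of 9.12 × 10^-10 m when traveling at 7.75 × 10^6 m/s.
9.37 × 10^-32 kg

From the de Broglie relation λ = h/(mv), we solve for m:

m = h/(λv)
m = (6.626 × 10^-34 J·s) / (9.12 × 10^-10 m × 7.75 × 10^6 m/s)
m = 9.37 × 10^-32 kg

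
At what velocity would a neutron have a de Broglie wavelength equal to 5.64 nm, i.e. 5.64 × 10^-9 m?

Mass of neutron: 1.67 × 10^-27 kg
7.03 × 10^1 m/s

From λ = h/(mv), solve for v:

v = h/(mλ)
v = (6.626 × 10^-34 J·s) / (1.67 × 10^-27 kg × 5.64 × 10^-9 m)
v = 7.03 × 10^1 m/s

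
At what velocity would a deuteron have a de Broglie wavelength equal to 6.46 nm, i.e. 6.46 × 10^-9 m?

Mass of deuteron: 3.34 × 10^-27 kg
3.07 × 10^1 m/s

From λ = h/(mv), solve for v:

v = h/(mλ)
v = (6.626 × 10^-34 J·s) / (3.34 × 10^-27 kg × 6.46 × 10^-9 m)
v = 3.07 × 10^1 m/s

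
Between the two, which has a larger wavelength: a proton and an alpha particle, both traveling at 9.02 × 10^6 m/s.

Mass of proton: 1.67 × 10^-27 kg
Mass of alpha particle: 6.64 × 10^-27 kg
The proton has the longer wavelength.

Using λ = h/(mv), since both particles have the same velocity, the wavelength depends only on mass.

For proton: λ₁ = h/(m₁v) = 4.40 × 10^-14 m
For alpha particle: λ₂ = h/(m₂v) = 1.11 × 10^-14 m

Since λ ∝ 1/m at constant velocity, the lighter particle has the longer wavelength.

The proton has the longer de Broglie wavelength.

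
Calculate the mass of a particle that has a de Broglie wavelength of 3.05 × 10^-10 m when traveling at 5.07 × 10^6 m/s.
4.28 × 10^-31 kg

From the de Broglie relation λ = h/(mv), we solve for m:

m = h/(λv)
m = (6.626 × 10^-34 J·s) / (3.05 × 10^-10 m × 5.07 × 10^6 m/s)
m = 4.28 × 10^-31 kg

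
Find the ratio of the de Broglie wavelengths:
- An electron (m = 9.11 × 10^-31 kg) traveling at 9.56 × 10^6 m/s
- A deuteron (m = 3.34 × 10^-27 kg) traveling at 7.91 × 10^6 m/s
λ₁/λ₂ = 3.03 × 10^3

Using λ = h/(mv):

λ₁ = h/(m₁v₁) = 7.61 × 10^-11 m
λ₂ = h/(m₂v₂) = 2.51 × 10^-14 m

Ratio λ₁/λ₂ = (m₂v₂)/(m₁v₁)
         = (3.34 × 10^-27 kg × 7.91 × 10^6 m/s) / (9.11 × 10^-31 kg × 9.56 × 10^6 m/s)
         = 3.03 × 10^3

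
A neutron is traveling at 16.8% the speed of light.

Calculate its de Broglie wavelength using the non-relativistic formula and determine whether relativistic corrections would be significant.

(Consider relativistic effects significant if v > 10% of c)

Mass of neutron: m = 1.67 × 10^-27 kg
Yes, relativistic corrections are needed.

Using the non-relativistic de Broglie formula λ = h/(mv):

v = 16.8% × c = 5.037 × 10^7 m/s

λ = h/(mv)
λ = (6.626 × 10^-34 J·s) / (1.67 × 10^-27 kg × 5.037 × 10^7 m/s)
λ = 7.88 × 10^-15 m

Since v = 16.8% of c > 10% of c, relativistic corrections ARE significant and the actual wavelength would differ from this non-relativistic estimate.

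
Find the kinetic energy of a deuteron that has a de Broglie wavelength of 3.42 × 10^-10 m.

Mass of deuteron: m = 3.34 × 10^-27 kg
5.62 × 10^-22 J (or 3.51 × 10^-3 eV)

From λ = h/√(2mKE), we solve for KE:

λ² = h²/(2mKE)
KE = h²/(2mλ²)
KE = (6.626 × 10^-34 J·s)² / (2 × 3.34 × 10^-27 kg × (3.42 × 10^-10 m)²)
KE = 5.62 × 10^-22 J
KE = 3.51 × 10^-3 eV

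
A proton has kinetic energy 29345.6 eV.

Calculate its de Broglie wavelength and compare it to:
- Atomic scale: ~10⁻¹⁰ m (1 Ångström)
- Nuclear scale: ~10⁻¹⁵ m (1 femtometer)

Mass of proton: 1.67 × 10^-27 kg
λ = 1.67 × 10^-13 m, which is between nuclear and atomic scales.

Using λ = h/√(2mKE):

KE = 29345.6 eV = 4.702 × 10^-15 J

λ = h/√(2mKE)
λ = (6.626 × 10^-34 J·s) / √(2 × 1.67 × 10^-27 kg × 4.702 × 10^-15 J)
λ = 1.67 × 10^-13 m

Comparison:
- Atomic scale (10⁻¹⁰ m): λ is 0.0017× this size
- Nuclear scale (10⁻¹⁵ m): λ is 1.7e+02× this size

The wavelength is between nuclear and atomic scales.

This wavelength is appropriate for probing atomic structure but too large for nuclear physics experiments.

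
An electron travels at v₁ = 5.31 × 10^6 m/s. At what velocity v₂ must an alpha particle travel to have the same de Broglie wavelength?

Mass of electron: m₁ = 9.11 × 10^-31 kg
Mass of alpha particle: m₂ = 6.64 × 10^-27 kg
v₂ = 7.29 × 10^2 m/s

For equal de Broglie wavelengths: λ₁ = λ₂

h/(m₁v₁) = h/(m₂v₂)
m₁v₁ = m₂v₂
v₂ = v₁ · (m₁/m₂)

v₂ = 5.31 × 10^6 m/s × (9.11 × 10^-31 kg / 6.64 × 10^-27 kg)
v₂ = 7.29 × 10^2 m/s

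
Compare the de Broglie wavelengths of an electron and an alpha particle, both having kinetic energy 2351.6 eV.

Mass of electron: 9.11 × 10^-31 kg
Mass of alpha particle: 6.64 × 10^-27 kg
The electron has the longer wavelength.

Using λ = h/√(2mKE):

For electron: λ₁ = h/√(2m₁KE) = 2.53 × 10^-11 m
For alpha particle: λ₂ = h/√(2m₂KE) = 2.96 × 10^-13 m

Since λ ∝ 1/√m at constant kinetic energy, the lighter particle has the longer wavelength.

The electron has the longer de Broglie wavelength.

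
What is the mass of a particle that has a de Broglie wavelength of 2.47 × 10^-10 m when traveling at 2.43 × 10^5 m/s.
1.10 × 10^-29 kg

From the de Broglie relation λ = h/(mv), we solve for m:

m = h/(λv)
m = (6.626 × 10^-34 J·s) / (2.47 × 10^-10 m × 2.43 × 10^5 m/s)
m = 1.10 × 10^-29 kg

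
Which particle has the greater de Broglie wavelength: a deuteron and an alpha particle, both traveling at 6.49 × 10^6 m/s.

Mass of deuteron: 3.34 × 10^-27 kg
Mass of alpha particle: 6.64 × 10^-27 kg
The deuteron has the longer wavelength.

Using λ = h/(mv), since both particles have the same velocity, the wavelength depends only on mass.

For deuteron: λ₁ = h/(m₁v) = 3.06 × 10^-14 m
For alpha particle: λ₂ = h/(m₂v) = 1.54 × 10^-14 m

Since λ ∝ 1/m at constant velocity, the lighter particle has the longer wavelength.

The deuteron has the longer de Broglie wavelength.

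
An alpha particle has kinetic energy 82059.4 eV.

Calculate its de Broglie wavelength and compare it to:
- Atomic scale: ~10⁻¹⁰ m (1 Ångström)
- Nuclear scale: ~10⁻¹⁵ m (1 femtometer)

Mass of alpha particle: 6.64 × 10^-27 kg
λ = 5.01 × 10^-14 m, which is between nuclear and atomic scales.

Using λ = h/√(2mKE):

KE = 82059.4 eV = 1.315 × 10^-14 J

λ = h/√(2mKE)
λ = (6.626 × 10^-34 J·s) / √(2 × 6.64 × 10^-27 kg × 1.315 × 10^-14 J)
λ = 5.01 × 10^-14 m

Comparison:
- Atomic scale (10⁻¹⁰ m): λ is 0.0005× this size
- Nuclear scale (10⁻¹⁵ m): λ is 50× this size

The wavelength is between nuclear and atomic scales.

This wavelength is appropriate for probing atomic structure but too large for nuclear physics experiments.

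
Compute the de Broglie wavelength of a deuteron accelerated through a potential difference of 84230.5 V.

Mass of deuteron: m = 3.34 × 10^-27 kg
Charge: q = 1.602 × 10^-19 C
6.98 × 10^-14 m

When a particle is accelerated through voltage V, it gains kinetic energy KE = qV.

The de Broglie wavelength is then λ = h/√(2mqV):

λ = h/√(2mqV)
λ = (6.626 × 10^-34 J·s) / √(2 × 3.34 × 10^-27 kg × 1.602 × 10^-19 C × 84230.5 V)
λ = 6.98 × 10^-14 m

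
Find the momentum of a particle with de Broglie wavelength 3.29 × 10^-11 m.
2.01 × 10^-23 kg·m/s

From the de Broglie relation λ = h/p, we solve for p:

p = h/λ
p = (6.626 × 10^-34 J·s) / (3.29 × 10^-11 m)
p = 2.01 × 10^-23 kg·m/s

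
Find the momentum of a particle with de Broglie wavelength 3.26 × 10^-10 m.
2.03 × 10^-24 kg·m/s

From the de Broglie relation λ = h/p, we solve for p:

p = h/λ
p = (6.626 × 10^-34 J·s) / (3.26 × 10^-10 m)
p = 2.03 × 10^-24 kg·m/s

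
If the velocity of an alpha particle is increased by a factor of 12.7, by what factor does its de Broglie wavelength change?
The wavelength decreases by a factor of 12.7.

From λ = h/(mv), the wavelength is inversely proportional to velocity:

λ ∝ 1/v

If v → 12.7v, then λ → λ/12.7

When velocity is increased by a factor of 12.7, the wavelength decreases by a factor of 12.7.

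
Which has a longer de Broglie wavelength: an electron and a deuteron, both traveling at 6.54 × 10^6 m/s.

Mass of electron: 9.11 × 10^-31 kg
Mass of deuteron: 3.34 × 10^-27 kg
The electron has the longer wavelength.

Using λ = h/(mv), since both particles have the same velocity, the wavelength depends only on mass.

For electron: λ₁ = h/(m₁v) = 1.11 × 10^-10 m
For deuteron: λ₂ = h/(m₂v) = 3.03 × 10^-14 m

Since λ ∝ 1/m at constant velocity, the lighter particle has the longer wavelength.

The electron has the longer de Broglie wavelength.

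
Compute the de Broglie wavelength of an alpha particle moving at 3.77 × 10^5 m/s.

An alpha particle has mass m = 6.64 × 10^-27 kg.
2.65 × 10^-13 m

Using the de Broglie relation λ = h/(mv):

λ = h/(mv)
λ = (6.626 × 10^-34 J·s) / (6.64 × 10^-27 kg × 3.77 × 10^5 m/s)
λ = 2.65 × 10^-13 m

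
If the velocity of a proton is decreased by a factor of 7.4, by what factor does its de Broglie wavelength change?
The wavelength increases by a factor of 7.4.

From λ = h/(mv), the wavelength is inversely proportional to velocity:

λ ∝ 1/v

If v → v/7.4, then λ → 7.4λ

When velocity is decreased by a factor of 7.4, the wavelength increases by a factor of 7.4.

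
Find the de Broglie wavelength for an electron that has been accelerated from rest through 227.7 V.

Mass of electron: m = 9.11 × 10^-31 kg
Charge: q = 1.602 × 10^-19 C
8.13 × 10^-11 m

When a particle is accelerated through voltage V, it gains kinetic energy KE = qV.

The de Broglie wavelength is then λ = h/√(2mqV):

λ = h/√(2mqV)
λ = (6.626 × 10^-34 J·s) / √(2 × 9.11 × 10^-31 kg × 1.602 × 10^-19 C × 227.7 V)
λ = 8.13 × 10^-11 m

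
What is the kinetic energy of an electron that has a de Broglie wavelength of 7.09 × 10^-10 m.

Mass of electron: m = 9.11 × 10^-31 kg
4.79 × 10^-19 J (or 2.99 eV)

From λ = h/√(2mKE), we solve for KE:

λ² = h²/(2mKE)
KE = h²/(2mλ²)
KE = (6.626 × 10^-34 J·s)² / (2 × 9.11 × 10^-31 kg × (7.09 × 10^-10 m)²)
KE = 4.79 × 10^-19 J
KE = 2.99 eV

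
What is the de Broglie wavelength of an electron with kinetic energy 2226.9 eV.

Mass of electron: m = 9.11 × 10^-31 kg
2.60 × 10^-11 m

Using λ = h/√(2mKE):

First convert KE to Joules: KE = 2226.9 eV = 3.568 × 10^-16 J

λ = h/√(2mKE)
λ = (6.626 × 10^-34 J·s) / √(2 × 9.11 × 10^-31 kg × 3.568 × 10^-16 J)
λ = 2.60 × 10^-11 m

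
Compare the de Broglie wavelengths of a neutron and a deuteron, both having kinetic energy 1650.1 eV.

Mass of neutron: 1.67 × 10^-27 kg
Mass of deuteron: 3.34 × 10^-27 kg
The neutron has the longer wavelength.

Using λ = h/√(2mKE):

For neutron: λ₁ = h/√(2m₁KE) = 7.05 × 10^-13 m
For deuteron: λ₂ = h/√(2m₂KE) = 4.99 × 10^-13 m

Since λ ∝ 1/√m at constant kinetic energy, the lighter particle has the longer wavelength.

The neutron has the longer de Broglie wavelength.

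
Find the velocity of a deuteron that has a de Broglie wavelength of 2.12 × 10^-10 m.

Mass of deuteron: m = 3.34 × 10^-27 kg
9.36 × 10^2 m/s

From the de Broglie relation λ = h/(mv), we solve for v:

v = h/(mλ)
v = (6.626 × 10^-34 J·s) / (3.34 × 10^-27 kg × 2.12 × 10^-10 m)
v = 9.36 × 10^2 m/s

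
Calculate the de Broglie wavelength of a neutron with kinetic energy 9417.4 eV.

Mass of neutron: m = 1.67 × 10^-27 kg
2.95 × 10^-13 m

Using λ = h/√(2mKE):

First convert KE to Joules: KE = 9417.4 eV = 1.509 × 10^-15 J

λ = h/√(2mKE)
λ = (6.626 × 10^-34 J·s) / √(2 × 1.67 × 10^-27 kg × 1.509 × 10^-15 J)
λ = 2.95 × 10^-13 m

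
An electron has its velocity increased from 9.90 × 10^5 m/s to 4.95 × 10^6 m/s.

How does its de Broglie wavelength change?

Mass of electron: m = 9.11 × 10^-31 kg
The wavelength decreases by a factor of 5.

Using λ = h/(mv):

Initial wavelength: λ₁ = h/(mv₁) = 7.35 × 10^-10 m
Final wavelength: λ₂ = h/(mv₂) = 1.47 × 10^-10 m

Since λ ∝ 1/v, when velocity increases by a factor of 5, the wavelength decreases by a factor of 5.

λ₂/λ₁ = v₁/v₂ = 1/5

The wavelength decreases by a factor of 5.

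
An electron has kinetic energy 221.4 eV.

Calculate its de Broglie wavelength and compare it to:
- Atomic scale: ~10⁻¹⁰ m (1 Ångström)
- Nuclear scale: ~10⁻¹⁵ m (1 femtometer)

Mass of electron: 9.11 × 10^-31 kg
λ = 8.24 × 10^-11 m, which is between nuclear and atomic scales.

Using λ = h/√(2mKE):

KE = 221.4 eV = 3.547 × 10^-17 J

λ = h/√(2mKE)
λ = (6.626 × 10^-34 J·s) / √(2 × 9.11 × 10^-31 kg × 3.547 × 10^-17 J)
λ = 8.24 × 10^-11 m

Comparison:
- Atomic scale (10⁻¹⁰ m): λ is 0.82× this size
- Nuclear scale (10⁻¹⁵ m): λ is 8.2e+04× this size

The wavelength is between nuclear and atomic scales.

This wavelength is appropriate for probing atomic structure but too large for nuclear physics experiments.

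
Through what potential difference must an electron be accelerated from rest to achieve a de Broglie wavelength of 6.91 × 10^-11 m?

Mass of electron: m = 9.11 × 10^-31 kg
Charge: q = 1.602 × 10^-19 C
315 V

From λ = h/√(2mqV), we solve for V:

λ² = h²/(2mqV)
V = h²/(2mqλ²)
V = (6.626 × 10^-34 J·s)² / (2 × 9.11 × 10^-31 kg × 1.602 × 10^-19 C × (6.91 × 10^-11 m)²)
V = 315 V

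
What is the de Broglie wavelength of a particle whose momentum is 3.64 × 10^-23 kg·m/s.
1.82 × 10^-11 m

Using the de Broglie relation λ = h/p:

λ = h/p
λ = (6.626 × 10^-34 J·s) / (3.64 × 10^-23 kg·m/s)
λ = 1.82 × 10^-11 m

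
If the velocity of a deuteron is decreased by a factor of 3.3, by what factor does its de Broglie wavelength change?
The wavelength increases by a factor of 3.3.

From λ = h/(mv), the wavelength is inversely proportional to velocity:

λ ∝ 1/v

If v → v/3.3, then λ → 3.3λ

When velocity is decreased by a factor of 3.3, the wavelength increases by a factor of 3.3.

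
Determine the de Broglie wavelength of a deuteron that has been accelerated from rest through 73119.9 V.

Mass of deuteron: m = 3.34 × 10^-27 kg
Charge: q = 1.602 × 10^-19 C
7.49 × 10^-14 m

When a particle is accelerated through voltage V, it gains kinetic energy KE = qV.

The de Broglie wavelength is then λ = h/√(2mqV):

λ = h/√(2mqV)
λ = (6.626 × 10^-34 J·s) / √(2 × 3.34 × 10^-27 kg × 1.602 × 10^-19 C × 73119.9 V)
λ = 7.49 × 10^-14 m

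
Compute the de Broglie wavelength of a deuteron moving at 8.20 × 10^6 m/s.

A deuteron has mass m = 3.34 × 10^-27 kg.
2.42 × 10^-14 m

Using the de Broglie relation λ = h/(mv):

λ = h/(mv)
λ = (6.626 × 10^-34 J·s) / (3.34 × 10^-27 kg × 8.20 × 10^6 m/s)
λ = 2.42 × 10^-14 m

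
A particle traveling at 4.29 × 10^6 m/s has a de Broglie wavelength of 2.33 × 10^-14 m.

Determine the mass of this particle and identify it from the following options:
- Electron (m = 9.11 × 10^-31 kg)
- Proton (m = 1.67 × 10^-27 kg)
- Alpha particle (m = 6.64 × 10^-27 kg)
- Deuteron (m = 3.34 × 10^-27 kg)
The particle is an alpha particle.

From λ = h/(mv), solve for mass:

m = h/(λv)
m = (6.626 × 10^-34 J·s) / (2.33 × 10^-14 m × 4.29 × 10^6 m/s)
m = 6.63 × 10^-27 kg

Comparing with the listed masses, this is closest to an alpha particle.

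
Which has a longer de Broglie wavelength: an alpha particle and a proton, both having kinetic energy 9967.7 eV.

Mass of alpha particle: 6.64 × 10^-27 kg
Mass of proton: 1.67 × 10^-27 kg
The proton has the longer wavelength.

Using λ = h/√(2mKE):

For alpha particle: λ₁ = h/√(2m₁KE) = 1.44 × 10^-13 m
For proton: λ₂ = h/√(2m₂KE) = 2.87 × 10^-13 m

Since λ ∝ 1/√m at constant kinetic energy, the lighter particle has the longer wavelength.

The proton has the longer de Broglie wavelength.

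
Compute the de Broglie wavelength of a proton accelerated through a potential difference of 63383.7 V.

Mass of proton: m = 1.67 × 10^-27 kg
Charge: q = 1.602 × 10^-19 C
1.14 × 10^-13 m

When a particle is accelerated through voltage V, it gains kinetic energy KE = qV.

The de Broglie wavelength is then λ = h/√(2mqV):

λ = h/√(2mqV)
λ = (6.626 × 10^-34 J·s) / √(2 × 1.67 × 10^-27 kg × 1.602 × 10^-19 C × 63383.7 V)
λ = 1.14 × 10^-13 m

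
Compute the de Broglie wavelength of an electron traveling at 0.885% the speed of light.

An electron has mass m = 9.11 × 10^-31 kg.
2.74 × 10^-10 m

Using the de Broglie relation λ = h/(mv):

v = 0.885% × c = 2.653 × 10^6 m/s

λ = h/(mv)
λ = (6.626 × 10^-34 J·s) / (9.11 × 10^-31 kg × 2.653 × 10^6 m/s)
λ = 2.74 × 10^-10 m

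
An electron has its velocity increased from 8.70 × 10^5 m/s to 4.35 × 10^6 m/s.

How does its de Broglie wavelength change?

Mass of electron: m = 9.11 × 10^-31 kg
The wavelength decreases by a factor of 5.

Using λ = h/(mv):

Initial wavelength: λ₁ = h/(mv₁) = 8.36 × 10^-10 m
Final wavelength: λ₂ = h/(mv₂) = 1.67 × 10^-10 m

Since λ ∝ 1/v, when velocity increases by a factor of 5, the wavelength decreases by a factor of 5.

λ₂/λ₁ = v₁/v₂ = 1/5

The wavelength decreases by a factor of 5.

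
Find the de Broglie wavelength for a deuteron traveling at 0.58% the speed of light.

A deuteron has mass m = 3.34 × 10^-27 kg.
1.14 × 10^-13 m

Using the de Broglie relation λ = h/(mv):

v = 0.58% × c = 1.739 × 10^6 m/s

λ = h/(mv)
λ = (6.626 × 10^-34 J·s) / (3.34 × 10^-27 kg × 1.739 × 10^6 m/s)
λ = 1.14 × 10^-13 m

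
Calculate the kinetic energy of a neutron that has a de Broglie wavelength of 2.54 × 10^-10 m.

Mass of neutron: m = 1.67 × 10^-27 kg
2.04 × 10^-21 J (or 0.0127 eV)

From λ = h/√(2mKE), we solve for KE:

λ² = h²/(2mKE)
KE = h²/(2mλ²)
KE = (6.626 × 10^-34 J·s)² / (2 × 1.67 × 10^-27 kg × (2.54 × 10^-10 m)²)
KE = 2.04 × 10^-21 J
KE = 0.0127 eV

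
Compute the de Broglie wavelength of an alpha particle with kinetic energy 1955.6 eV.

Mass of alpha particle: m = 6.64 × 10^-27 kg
3.25 × 10^-13 m

Using λ = h/√(2mKE):

First convert KE to Joules: KE = 1955.6 eV = 3.133 × 10^-16 J

λ = h/√(2mKE)
λ = (6.626 × 10^-34 J·s) / √(2 × 6.64 × 10^-27 kg × 3.133 × 10^-16 J)
λ = 3.25 × 10^-13 m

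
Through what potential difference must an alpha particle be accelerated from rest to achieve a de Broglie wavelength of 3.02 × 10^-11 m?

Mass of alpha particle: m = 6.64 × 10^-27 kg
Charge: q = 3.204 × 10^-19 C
1.13 × 10^-1 V

From λ = h/√(2mqV), we solve for V:

λ² = h²/(2mqV)
V = h²/(2mqλ²)
V = (6.626 × 10^-34 J·s)² / (2 × 6.64 × 10^-27 kg × 3.204 × 10^-19 C × (3.02 × 10^-11 m)²)
V = 1.13 × 10^-1 V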